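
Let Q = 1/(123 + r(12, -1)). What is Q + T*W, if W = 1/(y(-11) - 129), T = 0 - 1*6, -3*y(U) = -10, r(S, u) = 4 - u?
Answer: 2681/48256 ≈ 0.055558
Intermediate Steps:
y(U) = 10/3 (y(U) = -1/3*(-10) = 10/3)
T = -6 (T = 0 - 6 = -6)
Q = 1/128 (Q = 1/(123 + (4 - 1*(-1))) = 1/(123 + (4 + 1)) = 1/(123 + 5) = 1/128 ≈ 0.0078125)
W = -3/377 (W = 1/(10/3 - 129) = 1/(-377/3) = -3/377 ≈ -0.0079576)
Q + T*W = 1/128 - 6*(-3/377) = 1/128 + 18/377 = 2681/48256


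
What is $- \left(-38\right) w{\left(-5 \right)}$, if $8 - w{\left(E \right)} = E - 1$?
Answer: $532$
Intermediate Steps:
$w{\left(E \right)} = 9 - E$ ($w{\left(E \right)} = 8 - \left(E - 1\right) = 8 - \left(-1 + E\right) = 9 - E$)
$- \left(-38\right) w{\left(-5 \right)} = - \left(-38\right) \left(9 - -5\right) = - \left(-38\right) \left(9 + 5\right) = - \left(-38\right) 14 = \left(-1\right) \left(-532\right) = 532$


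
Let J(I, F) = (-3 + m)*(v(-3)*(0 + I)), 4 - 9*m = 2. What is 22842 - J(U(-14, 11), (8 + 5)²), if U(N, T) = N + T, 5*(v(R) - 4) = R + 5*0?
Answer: 68441/3 ≈ 22814.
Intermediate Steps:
m = 2/9 (m = 4/9 - ⅑*2 = 4/9 - 2/9 = 2/9 ≈ 0.22222)
v(R) = 4 + R/5 (v(R) = 4 + (R + 5*0)/5 = 4 + (R + 0)/5 = 4 + R/5)
J(I, F) = -85*I/9 (J(I, F) = (-3 + 2/9)*((4 + (⅕)*(-3))*(0 + I)) = -25*(4 - ⅗)*I/9 = -85*I/9)
22842 - J(U(-14, 11), (8 + 5)²) = 22842 - (-85)*(-14 + 11)/9 = 22842 - (-85)*(-3)/9 = 22842 - 1*85/3 = 22842 - 85/3 = 68441/3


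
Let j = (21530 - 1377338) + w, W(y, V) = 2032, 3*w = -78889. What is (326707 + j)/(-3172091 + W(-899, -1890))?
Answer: 3166192/9510177 ≈ 0.33293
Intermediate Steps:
w = -78889/3 (w = (⅓)*(-78889) = -78889/3 ≈ -26296.)
j = -4146313/3 (j = (21530 - 1377338) - 78889/3 = -1355808 - 78889/3 = -4146313/3 ≈ -1.3821e+6)
(326707 + j)/(-3172091 + W(-899, -1890)) = (326707 - 4146313/3)/(-3172091 + 2032) = -3166192/3/(-3170059) = -3166192/3*(-1/3170059) = 3166192/9510177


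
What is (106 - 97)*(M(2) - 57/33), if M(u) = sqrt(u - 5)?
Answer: -171/11 + 9*I*sqrt(3) ≈ -15.545 + 15.588*I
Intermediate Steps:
M(u) = sqrt(-5 + u)
(106 - 97)*(M(2) - 57/33) = (106 - 97)*(sqrt(-5 + 2) - 57/33) = 9*(sqrt(-3) - 57*1/33) = 9*(I*sqrt(3) - 19/11) = 9*(-19/11 + I*sqrt(3)) = -171/11 + 9*I*sqrt(3)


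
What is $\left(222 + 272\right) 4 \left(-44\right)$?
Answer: $-86944$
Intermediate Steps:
$\left(222 + 272\right) 4 \left(-44\right) = 494 \left(-176\right) = -86944$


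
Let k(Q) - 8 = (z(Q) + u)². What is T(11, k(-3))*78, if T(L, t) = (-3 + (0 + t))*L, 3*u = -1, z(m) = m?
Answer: 41470/3 ≈ 13823.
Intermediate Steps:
u = -⅓ (u = (⅓)*(-1) = -⅓ ≈ -0.33333)
k(Q) = 8 + (-⅓ + Q)² (k(Q) = 8 + (Q - ⅓)² = 8 + (-⅓ + Q)²)
T(L, t) = L*(-3 + t) (T(L, t) = (-3 + t)*L = L*(-3 + t))
T(11, k(-3))*78 = (11*(-3 + (8 + (-1 + 3*(-3))²/9)))*78 = (11*(-3 + (8 + (-1 - 9)²/9)))*78 = (11*(-3 + (8 + (⅑)*(-10)²)))*78 = (11*(-3 + (8 + (⅑)*100)))*78 = (11*(-3 + (8 + 100/9)))*78 = (11*(-3 + 172/9))*78 = (11*(145/9))*78 = (1595/9)*78 = 41470/3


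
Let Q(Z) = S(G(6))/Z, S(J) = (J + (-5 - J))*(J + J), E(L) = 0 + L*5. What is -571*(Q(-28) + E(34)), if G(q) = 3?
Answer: -1367545/14 ≈ -97682.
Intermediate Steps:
E(L) = 5*L (E(L) = 0 + 5*L = 5*L)
S(J) = -10*J
Q(Z) = -30/Z (Q(Z) = (-10*3)/Z = -30/Z)
-571*(Q(-28) + E(34)) = -571*(-30/(-28) + 5*34) = -571*(-30*(-1/28) + 170) = -571*(15/14 + 170) = -571*2395/14 = -1367545/14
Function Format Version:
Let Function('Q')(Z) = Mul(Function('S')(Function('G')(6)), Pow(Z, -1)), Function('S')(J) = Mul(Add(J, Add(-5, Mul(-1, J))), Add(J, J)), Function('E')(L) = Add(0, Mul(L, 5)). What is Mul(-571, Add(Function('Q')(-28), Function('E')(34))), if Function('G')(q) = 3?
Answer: Rational(-1367545, 14) ≈ -97682.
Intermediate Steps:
Function('E')(L) = Mul(5, L) (Function('E')(L) = Add(0, Mul(5, L)) = Mul(5, L))
Function('S')(J) = Mul(-10, J) (Function('S')(J) = Mul(-5, Mul(2, J)) = Mul(-10, J))
Function('Q')(Z) = Mul(-30, Pow(Z, -1)) (Function('Q')(Z) = Mul(Mul(-10, 3), Pow(Z, -1)) = Mul(-30, Pow(Z, -1)))
Mul(-571, Add(Function('Q')(-28), Function('E')(34))) = Mul(-571, Add(Mul(-30, Pow(-28, -1)), Mul(5, 34))) = Mul(-571, Add(Mul(-30, Rational(-1, 28)), 170)) = Mul(-571, Add(Rational(15, 14), 170)) = Mul(-571, Rational(2395, 14)) = Rational(-1367545, 14)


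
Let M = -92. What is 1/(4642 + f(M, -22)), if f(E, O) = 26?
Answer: 1/4668 ≈ 0.00021422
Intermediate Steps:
1/(4642 + f(M, -22)) = 1/(4642 + 26) = 1/4668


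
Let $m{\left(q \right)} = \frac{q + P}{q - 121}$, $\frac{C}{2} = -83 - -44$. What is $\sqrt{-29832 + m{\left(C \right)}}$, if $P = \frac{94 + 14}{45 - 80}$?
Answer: $\frac{3 i \sqrt{160796344170}}{6965} \approx 172.72 i$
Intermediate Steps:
$C = -78$ ($C = 2 \left(-83 - -44\right) = 2 \left(-83 + 44\right) = 2 \left(-39\right) = -78$)
$P = - \frac{108}{35}$ ($P = \frac{108}{-35} = 108 \left(- \frac{1}{35}\right) = - \frac{108}{35} \approx -3.0857$)
$m{\left(q \right)} = \frac{- \frac{108}{35} + q}{-121 + q}$ ($m{\left(q \right)} = \frac{q - \frac{108}{35}}{q - 121} = \frac{- \frac{108}{35} + q}{-121 + q}$)
$\sqrt{-29832 + m{\left(C \right)}} = \sqrt{-29832 + \frac{- \frac{108}{35} - 78}{-121 - 78}} = \sqrt{-29832 + \frac{1}{-199} \left(- \frac{2838}{35}\right)} = \sqrt{-29832 - - \frac{2838}{6965}} = \sqrt{-29832 + \frac{2838}{6965}} = \sqrt{- \frac{207777042}{6965}} = \frac{3 i \sqrt{160796344170}}{6965}$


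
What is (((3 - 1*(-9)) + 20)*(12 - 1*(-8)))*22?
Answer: 14080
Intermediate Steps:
(((3 - 1*(-9)) + 20)*(12 - 1*(-8)))*22 = (((3 + 9) + 20)*(12 + 8))*22 = ((12 + 20)*20)*22 = (32*20)*22 = 640*22 = 14080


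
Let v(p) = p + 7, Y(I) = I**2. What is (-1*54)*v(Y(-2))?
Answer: -594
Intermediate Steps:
v(p) = 7 + p
(-1*54)*v(Y(-2)) = (-1*54)*(7 + (-2)**2) = -54*(7 + 4) = -54*11 = -594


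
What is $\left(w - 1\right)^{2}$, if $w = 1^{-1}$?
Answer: $0$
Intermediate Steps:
$w = 1$
$\left(w - 1\right)^{2} = \left(1 - 1\right)^{2} = 0^{2} = 0$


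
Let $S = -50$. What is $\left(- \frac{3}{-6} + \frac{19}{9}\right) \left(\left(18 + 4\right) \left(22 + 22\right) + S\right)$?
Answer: $2397$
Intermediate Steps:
$\left(- \frac{3}{-6} + \frac{19}{9}\right) \left(\left(18 + 4\right) \left(22 + 22\right) + S\right) = \left(- \frac{3}{-6} + \frac{19}{9}\right) \left(\left(18 + 4\right) \left(22 + 22\right) - 50\right) = \left(\left(-3\right) \left(- \frac{1}{6}\right) + 19 \cdot \frac{1}{9}\right) \left(22 \cdot 44 - 50\right) = \left(\frac{1}{2} + \frac{19}{9}\right) \left(968 - 50\right) = \frac{47}{18} \cdot 918 = 2397$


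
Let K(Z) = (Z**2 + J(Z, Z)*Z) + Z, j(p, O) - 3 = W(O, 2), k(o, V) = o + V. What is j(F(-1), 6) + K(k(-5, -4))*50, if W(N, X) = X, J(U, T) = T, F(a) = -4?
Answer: 7655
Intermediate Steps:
k(o, V) = V + o
j(p, O) = 5 (j(p, O) = 3 + 2 = 5)
K(Z) = Z + 2*Z**2 (K(Z) = (Z**2 + Z*Z) + Z = (Z**2 + Z**2) + Z = 2*Z**2 + Z = Z + 2*Z**2)
j(F(-1), 6) + K(k(-5, -4))*50 = 5 + ((-4 - 5)*(1 + 2*(-4 - 5)))*50 = 5 - 9*(1 + 2*(-9))*50 = 5 - 9*(1 - 18)*50 = 5 - 9*(-17)*50 = 5 + 153*50 = 5 + 7650 = 7655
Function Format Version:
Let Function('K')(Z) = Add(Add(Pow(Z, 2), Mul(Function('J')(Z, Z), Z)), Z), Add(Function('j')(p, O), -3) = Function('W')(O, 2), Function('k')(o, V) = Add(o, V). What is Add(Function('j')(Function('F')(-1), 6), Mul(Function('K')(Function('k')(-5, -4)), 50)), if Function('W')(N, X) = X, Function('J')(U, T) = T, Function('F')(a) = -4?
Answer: 7655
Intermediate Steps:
Function('k')(o, V) = Add(V, o)
Function('j')(p, O) = 5 (Function('j')(p, O) = Add(3, 2) = 5)
Function('K')(Z) = Add(Z, Mul(2, Pow(Z, 2))) (Function('K')(Z) = Add(Add(Pow(Z, 2), Mul(Z, Z)), Z) = Add(Add(Pow(Z, 2), Pow(Z, 2)), Z) = Add(Mul(2, Pow(Z, 2)), Z) = Add(Z, Mul(2, Pow(Z, 2))))
Add(Function('j')(Function('F')(-1), 6), Mul(Function('K')(Function('k')(-5, -4)), 50)) = Add(5, Mul(Mul(Add(-4, -5), Add(1, Mul(2, Add(-4, -5)))), 50)) = Add(5, Mul(Mul(-9, Add(1, Mul(2, -9))), 50)) = Add(5, Mul(Mul(-9, Add(1, -18)), 50)) = Add(5, Mul(Mul(-9, -17), 50)) = Add(5, Mul(153, 50)) = Add(5, 7650) = 7655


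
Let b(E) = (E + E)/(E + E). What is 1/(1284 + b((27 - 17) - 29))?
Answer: 1/1285 ≈ 0.00077821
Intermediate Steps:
b(E) = 1 (b(E) = (2*E)/((2*E)) = (2*E)*(1/(2*E)) = 1)
1/(1284 + b((27 - 17) - 29)) = 1/(1284 + 1) = 1/1285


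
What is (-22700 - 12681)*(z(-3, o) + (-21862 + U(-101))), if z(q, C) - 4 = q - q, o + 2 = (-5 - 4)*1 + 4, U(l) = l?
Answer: 776931379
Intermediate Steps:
o = -7 (o = -2 + ((-5 - 4)*1 + 4) = -2 + (-9*1 + 4) = -2 + (-9 + 4) = -2 - 5 = -7)
z(q, C) = 4 (z(q, C) = 4 + (q - q) = 4 + 0 = 4)
(-22700 - 12681)*(z(-3, o) + (-21862 + U(-101))) = (-22700 - 12681)*(4 + (-21862 - 101)) = -35381*(4 - 21963) = -35381*(-21959) = 776931379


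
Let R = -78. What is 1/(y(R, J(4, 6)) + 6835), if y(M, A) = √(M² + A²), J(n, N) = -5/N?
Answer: 246060/1681601051 - 6*√219049/1681601051 ≈ 0.00014465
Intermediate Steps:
y(M, A) = √(A² + M²)
1/(y(R, J(4, 6)) + 6835) = 1/(√((-5/6)² + (-78)²) + 6835) = 1/(√((-5*⅙)² + 6084) + 6835) = 1/(√((-⅚)² + 6084) + 6835) = 1/(√(25/36 + 6084) + 6835) = 1/(√(219049/36) + 6835) = 1/(√219049/6 + 6835) = 1/(6835 + √219049/6)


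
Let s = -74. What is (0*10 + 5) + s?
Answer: -69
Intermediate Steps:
(0*10 + 5) + s = (0*10 + 5) - 74 = (0 + 5) - 74 = 5 - 74 = -69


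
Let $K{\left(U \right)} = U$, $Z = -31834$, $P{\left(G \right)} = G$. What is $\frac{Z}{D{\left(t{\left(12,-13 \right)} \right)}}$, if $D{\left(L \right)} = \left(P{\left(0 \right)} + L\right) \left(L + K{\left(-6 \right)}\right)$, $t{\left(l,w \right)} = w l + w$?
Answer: $- \frac{31834}{29575} \approx -1.0764$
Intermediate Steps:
$t{\left(l,w \right)} = w + l w$ ($t{\left(l,w \right)} = l w + w = w + l w$)
$D{\left(L \right)} = L \left(-6 + L\right)$ ($D{\left(L \right)} = \left(0 + L\right) \left(L - 6\right) = L \left(-6 + L\right)$)
$\frac{Z}{D{\left(t{\left(12,-13 \right)} \right)}} = - \frac{31834}{- 13 \left(1 + 12\right) \left(-6 - 13 \left(1 + 12\right)\right)} = - \frac{31834}{\left(-13\right) 13 \left(-6 - 169\right)} = - \frac{31834}{\left(-169\right) \left(-6 - 169\right)} = - \frac{31834}{\left(-169\right) \left(-175\right)} = - \frac{31834}{29575}$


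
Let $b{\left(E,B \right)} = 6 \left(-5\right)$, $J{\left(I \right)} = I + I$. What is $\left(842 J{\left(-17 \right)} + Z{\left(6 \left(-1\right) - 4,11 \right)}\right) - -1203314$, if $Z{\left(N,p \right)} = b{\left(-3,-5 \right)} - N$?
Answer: $1174666$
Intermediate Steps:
$J{\left(I \right)} = 2 I$
$b{\left(E,B \right)} = -30$
$Z{\left(N,p \right)} = -30 - N$
$\left(842 J{\left(-17 \right)} + Z{\left(6 \left(-1\right) - 4,11 \right)}\right) - -1203314 = \left(842 \cdot 2 \left(-17\right) - \left(26 - 6\right)\right) - -1203314 = \left(842 \left(-34\right) - 20\right) + 1203314 = \left(-28628 - 20\right) + 1203314 = -28648 + 1203314 = 1174666$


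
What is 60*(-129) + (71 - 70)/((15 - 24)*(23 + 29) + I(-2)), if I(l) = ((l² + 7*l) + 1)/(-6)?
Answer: -7221422/933 ≈ -7740.0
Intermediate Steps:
I(l) = -⅙ - 7*l/6 - l²/6 (I(l) = (1 + l² + 7*l)*(-⅙) = -⅙ - 7*l/6 - l²/6)
60*(-129) + (71 - 70)/((15 - 24)*(23 + 29) + I(-2)) = 60*(-129) + (71 - 70)/((15 - 24)*(23 + 29) + (-⅙ - 7/6*(-2) - ⅙*(-2)²)) = -7740 + 1/(-9*52 + (-⅙ + 7/3 - ⅙*4)) = -7740 + 1/(-468 + (-⅙ + 7/3 - ⅔)) = -7740 + 1/(-468 + 3/2) = -7740 + 1/(-933/2) = -7740 + 1*(-2/933) = -7740 - 2/933 = -7221422/933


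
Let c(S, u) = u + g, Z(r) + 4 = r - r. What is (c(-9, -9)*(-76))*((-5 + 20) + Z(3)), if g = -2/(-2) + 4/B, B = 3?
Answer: 16720/3 ≈ 5573.3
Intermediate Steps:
g = 7/3 (g = -2/(-2) + 4/3 = -2*(-½) + 4*(⅓) = 1 + 4/3 = 7/3 ≈ 2.3333)
Z(r) = -4 (Z(r) = -4 + (r - r) = -4 + 0 = -4)
c(S, u) = 7/3 + u (c(S, u) = u + 7/3 = 7/3 + u)
(c(-9, -9)*(-76))*((-5 + 20) + Z(3)) = ((7/3 - 9)*(-76))*((-5 + 20) - 4) = (-20/3*(-76))*(15 - 4) = (1520/3)*11 = 16720/3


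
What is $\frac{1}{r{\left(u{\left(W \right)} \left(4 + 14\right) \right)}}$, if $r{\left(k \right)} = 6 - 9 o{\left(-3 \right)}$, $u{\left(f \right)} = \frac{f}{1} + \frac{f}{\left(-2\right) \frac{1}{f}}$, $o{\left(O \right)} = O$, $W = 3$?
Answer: $\frac{1}{33} \approx 0.030303$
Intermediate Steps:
$u{\left(f \right)} = f - \frac{f^{2}}{2}$ ($u{\left(f \right)} = f 1 + f \left(- \frac{f}{2}\right) = f - \frac{f^{2}}{2}$)
$r{\left(k \right)} = 33$ ($r{\left(k \right)} = 6 - -27 = 6 + 27 = 33$)
$\frac{1}{r{\left(u{\left(W \right)} \left(4 + 14\right) \right)}} = \frac{1}{33}$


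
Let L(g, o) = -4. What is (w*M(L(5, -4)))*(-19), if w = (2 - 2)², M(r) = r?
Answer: 0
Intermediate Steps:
w = 0 (w = 0² = 0)
(w*M(L(5, -4)))*(-19) = (0*(-4))*(-19) = 0*(-19) = 0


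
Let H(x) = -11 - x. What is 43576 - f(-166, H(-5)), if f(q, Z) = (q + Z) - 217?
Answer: 43965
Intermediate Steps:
f(q, Z) = -217 + Z + q (f(q, Z) = (Z + q) - 217 = -217 + Z + q)
43576 - f(-166, H(-5)) = 43576 - (-217 + (-11 - 1*(-5)) - 166) = 43576 - (-217 + (-11 + 5) - 166) = 43576 - (-217 - 6 - 166) = 43576 - 1*(-389) = 43576 + 389 = 43965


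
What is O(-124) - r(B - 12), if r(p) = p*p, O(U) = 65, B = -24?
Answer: -1231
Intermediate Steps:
r(p) = p²
O(-124) - r(B - 12) = 65 - (-24 - 12)² = 65 - 1*(-36)² = 65 - 1*1296 = 65 - 1296 = -1231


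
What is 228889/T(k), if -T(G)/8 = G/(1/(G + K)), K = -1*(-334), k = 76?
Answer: -228889/249280 ≈ -0.91820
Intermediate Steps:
K = 334
T(G) = -8*G*(334 + G) (T(G) = -8*G/(1/(G + 334)) = -8*G/(1/(334 + G)) = -8*G*(334 + G))
228889/T(k) = 228889/((-8*76*(334 + 76))) = 228889/((-8*76*410)) = 228889/(-249280) = 228889*(-1/249280) = -228889/249280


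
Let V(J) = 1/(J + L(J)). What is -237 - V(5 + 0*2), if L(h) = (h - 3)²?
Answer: -2134/9 ≈ -237.11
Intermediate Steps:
L(h) = (-3 + h)²
V(J) = 1/(J + (-3 + J)²)
-237 - V(5 + 0*2) = -237 - 1/((5 + 0*2) + (-3 + (5 + 0*2))²) = -237 - 1/((5 + 0) + (-3 + (5 + 0))²) = -237 - 1/(5 + (-3 + 5)²) = -237 - 1/(5 + 2²) = -237 - 1/(5 + 4) = -237 - 1/9 = -237 - 1*⅑ = -237 - ⅑ = -2134/9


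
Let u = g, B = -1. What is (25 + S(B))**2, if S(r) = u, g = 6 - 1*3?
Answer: 784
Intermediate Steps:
g = 3 (g = 6 - 3 = 3)
u = 3
S(r) = 3
(25 + S(B))**2 = (25 + 3)**2 = 28**2 = 784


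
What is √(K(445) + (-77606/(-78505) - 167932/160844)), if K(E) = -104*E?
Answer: I*√461188271706286199637695/3156764555 ≈ 215.13*I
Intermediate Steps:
√(K(445) + (-77606/(-78505) - 167932/160844)) = √(-104*445 + (-77606/(-78505) - 167932/160844)) = √(-46280 + (-77606*(-1/78505) - 167932*1/160844)) = √(-46280 + (77606/78505 - 41983/40211)) = √(-46280 - 175260549/3156764555) = √(-146095238865949/3156764555) = I*√461188271706286199637695/3156764555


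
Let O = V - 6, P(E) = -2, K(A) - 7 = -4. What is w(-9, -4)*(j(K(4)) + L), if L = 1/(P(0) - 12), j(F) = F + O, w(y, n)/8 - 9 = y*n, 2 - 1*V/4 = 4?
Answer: -27900/7 ≈ -3985.7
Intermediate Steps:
V = -8 (V = 8 - 4*4 = 8 - 16 = -8)
K(A) = 3 (K(A) = 7 - 4 = 3)
w(y, n) = 72 + 8*n*y (w(y, n) = 72 + 8*(y*n) = 72 + 8*(n*y) = 72 + 8*n*y)
O = -14 (O = -8 - 6 = -14)
j(F) = -14 + F (j(F) = F - 14 = -14 + F)
L = -1/14 (L = 1/(-2 - 12) = 1/(-14) = -1/14 ≈ -0.071429)
w(-9, -4)*(j(K(4)) + L) = (72 + 8*(-4)*(-9))*((-14 + 3) - 1/14) = (72 + 288)*(-11 - 1/14) = 360*(-155/14) = -27900/7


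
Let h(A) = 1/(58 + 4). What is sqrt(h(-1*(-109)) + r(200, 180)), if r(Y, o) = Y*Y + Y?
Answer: sqrt(154528862)/62 ≈ 200.50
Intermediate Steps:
r(Y, o) = Y + Y**2 (r(Y, o) = Y**2 + Y = Y + Y**2)
h(A) = 1/62
sqrt(h(-1*(-109)) + r(200, 180)) = sqrt(1/62 + 200*(1 + 200)) = sqrt(1/62 + 200*201) = sqrt(1/62 + 40200) = sqrt(2492401/62) = sqrt(154528862)/62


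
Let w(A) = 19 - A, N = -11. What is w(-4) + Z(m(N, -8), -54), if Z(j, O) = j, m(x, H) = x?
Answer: 12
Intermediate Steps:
w(-4) + Z(m(N, -8), -54) = (19 - 1*(-4)) - 11 = (19 + 4) - 11 = 23 - 11 = 12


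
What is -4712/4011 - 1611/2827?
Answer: -19782545/11339097 ≈ -1.7446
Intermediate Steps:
-4712/4011 - 1611/2827 = -19782545/11339097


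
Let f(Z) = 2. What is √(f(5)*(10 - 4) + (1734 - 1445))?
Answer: √301 ≈ 17.349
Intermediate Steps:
√(f(5)*(10 - 4) + (1734 - 1445)) = √(2*(10 - 4) + (1734 - 1445)) = √(2*6 + 289) = √(12 + 289) = √301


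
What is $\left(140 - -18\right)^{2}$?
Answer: $24964$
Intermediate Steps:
$\left(140 - -18\right)^{2} = \left(140 + \left(-44 + 62\right)\right)^{2} = \left(140 + 18\right)^{2} = 158^{2} = 24964$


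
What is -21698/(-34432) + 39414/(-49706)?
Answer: -69645515/427869248 ≈ -0.16277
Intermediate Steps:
-21698/(-34432) + 39414/(-49706) = -21698*(-1/34432) + 39414*(-1/49706) = 10849/17216 - 19707/24853 = -69645515/427869248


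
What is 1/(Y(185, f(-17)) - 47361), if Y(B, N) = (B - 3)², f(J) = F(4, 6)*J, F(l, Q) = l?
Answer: -1/14237 ≈ -7.0240e-5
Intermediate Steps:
f(J) = 4*J
Y(B, N) = (-3 + B)²
1/(Y(185, f(-17)) - 47361) = 1/((-3 + 185)² - 47361) = 1/(182² - 47361) = 1/(33124 - 47361) = 1/(-14237) = -1/14237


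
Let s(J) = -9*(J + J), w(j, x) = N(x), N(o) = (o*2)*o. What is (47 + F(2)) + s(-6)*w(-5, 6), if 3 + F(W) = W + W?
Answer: 7824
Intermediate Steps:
F(W) = -3 + 2*W (F(W) = -3 + (W + W) = -3 + 2*W)
N(o) = 2*o**2 (N(o) = (2*o)*o = 2*o**2)
w(j, x) = 2*x**2
s(J) = -18*J
(47 + F(2)) + s(-6)*w(-5, 6) = (47 + (-3 + 2*2)) + (-18*(-6))*(2*6**2) = (47 + (-3 + 4)) + 108*(2*36) = (47 + 1) + 108*72 = 48 + 7776 = 7824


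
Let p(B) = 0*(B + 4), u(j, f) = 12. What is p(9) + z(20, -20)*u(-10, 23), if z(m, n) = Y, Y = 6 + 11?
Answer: 204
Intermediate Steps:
Y = 17
z(m, n) = 17
p(B) = 0 (p(B) = 0*(4 + B) = 0)
p(9) + z(20, -20)*u(-10, 23) = 0 + 17*12 = 0 + 204 = 204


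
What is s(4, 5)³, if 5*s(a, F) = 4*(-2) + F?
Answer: -27/125 ≈ -0.21600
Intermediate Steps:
s(a, F) = -8/5 + F/5 (s(a, F) = (4*(-2) + F)/5 = (-8 + F)/5 = -8/5 + F/5)
s(4, 5)³ = (-8/5 + (⅕)*5)³ = (-8/5 + 1)³ = (-⅗)³ = -27/125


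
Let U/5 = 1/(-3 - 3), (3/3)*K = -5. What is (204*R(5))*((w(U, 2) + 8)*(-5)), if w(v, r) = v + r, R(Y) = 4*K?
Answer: 187000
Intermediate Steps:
K = -5
R(Y) = -20 (R(Y) = 4*(-5) = -20)
U = -⅚ (U = 5/(-3 - 3) = 5/(-6) = 5*(-⅙) = -⅚ ≈ -0.83333)
w(v, r) = r + v
(204*R(5))*((w(U, 2) + 8)*(-5)) = (204*(-20))*(((2 - ⅚) + 8)*(-5)) = -4080*(7/6 + 8)*(-5) = -37400*(-5) = -4080*(-275/6) = 187000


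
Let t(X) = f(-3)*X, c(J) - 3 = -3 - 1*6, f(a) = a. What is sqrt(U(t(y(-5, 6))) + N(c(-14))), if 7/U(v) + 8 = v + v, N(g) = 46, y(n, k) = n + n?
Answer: sqrt(31187)/26 ≈ 6.7922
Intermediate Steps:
y(n, k) = 2*n
c(J) = -6 (c(J) = 3 + (-3 - 1*6) = 3 + (-3 - 6) = 3 - 9 = -6)
t(X) = -3*X
U(v) = 7/(-8 + 2*v) (U(v) = 7/(-8 + (v + v)) = 7/(-8 + 2*v))
sqrt(U(t(y(-5, 6))) + N(c(-14))) = sqrt(7/(2*(-4 - 6*(-5))) + 46) = sqrt(7/(2*(-4 - 3*(-10))) + 46) = sqrt(7/(2*(-4 + 30)) + 46) = sqrt((7/2)/26 + 46) = sqrt((7/2)*(1/26) + 46) = sqrt(7/52 + 46) = sqrt(2399/52) = sqrt(31187)/26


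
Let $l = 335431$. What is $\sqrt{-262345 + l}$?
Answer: $\sqrt{73086} \approx 270.34$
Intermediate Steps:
$\sqrt{-262345 + l} = \sqrt{-262345 + 335431} = \sqrt{73086}$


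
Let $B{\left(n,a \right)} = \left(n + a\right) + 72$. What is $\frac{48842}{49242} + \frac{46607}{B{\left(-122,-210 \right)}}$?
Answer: $- \frac{1141161487}{6401460} \approx -178.27$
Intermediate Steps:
$B{\left(n,a \right)} = 72 + a + n$ ($B{\left(n,a \right)} = \left(a + n\right) + 72 = 72 + a + n$)
$\frac{48842}{49242} + \frac{46607}{B{\left(-122,-210 \right)}} = \frac{48842}{49242} + \frac{46607}{72 - 210 - 122} = 48842 \cdot \frac{1}{49242} + \frac{46607}{-260} = \frac{24421}{24621} + 46607 \left(- \frac{1}{260}\right) = \frac{24421}{24621} - \frac{46607}{260} = - \frac{1141161487}{6401460}$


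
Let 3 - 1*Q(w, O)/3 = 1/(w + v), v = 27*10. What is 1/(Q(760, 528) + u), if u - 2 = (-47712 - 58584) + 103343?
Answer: -1030/3030263 ≈ -0.00033990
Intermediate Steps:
v = 270
Q(w, O) = 9 - 3/(270 + w) (Q(w, O) = 9 - 3/(w + 270) = 9 - 3/(270 + w))
u = -2951 (u = 2 + ((-47712 - 58584) + 103343) = 2 + (-106296 + 103343) = 2 - 2953 = -2951)
1/(Q(760, 528) + u) = 1/(3*(809 + 3*760)/(270 + 760) - 2951) = 1/(3*(809 + 2280)/1030 - 2951) = 1/(3*(1/1030)*3089 - 2951) = 1/(9267/1030 - 2951) = 1/(-3030263/1030) = -1030/3030263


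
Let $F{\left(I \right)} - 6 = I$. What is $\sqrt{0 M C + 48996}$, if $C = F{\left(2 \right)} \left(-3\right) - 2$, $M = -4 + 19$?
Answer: $6 \sqrt{1361} \approx 221.35$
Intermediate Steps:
$F{\left(I \right)} = 6 + I$
$M = 15$
$C = -26$ ($C = \left(6 + 2\right) \left(-3\right) - 2 = 8 \left(-3\right) - 2 = -24 - 2 = -26$)
$\sqrt{0 M C + 48996} = \sqrt{0 \cdot 15 \left(-26\right) + 48996} = \sqrt{0 \left(-26\right) + 48996} = \sqrt{0 + 48996} = \sqrt{48996} = 6 \sqrt{1361}$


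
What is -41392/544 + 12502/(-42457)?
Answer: -110261327/1443538 ≈ -76.383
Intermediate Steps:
-41392/544 + 12502/(-42457) = -41392*1/544 + 12502*(-1/42457) = -2587/34 - 12502/42457 = -110261327/1443538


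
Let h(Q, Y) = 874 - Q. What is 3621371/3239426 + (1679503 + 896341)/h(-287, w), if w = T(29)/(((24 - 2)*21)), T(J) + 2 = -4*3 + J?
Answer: 8348460437275/3760973586 ≈ 2219.8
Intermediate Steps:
T(J) = -14 + J (T(J) = -2 + (-4*3 + J) = -2 + (-12 + J) = -14 + J)
w = 5/154 (w = (-14 + 29)/(((24 - 2)*21)) = 15/((22*21)) = 15/462 = 15*(1/462) = 5/154 ≈ 0.032468)
3621371/3239426 + (1679503 + 896341)/h(-287, w) = 3621371/3239426 + (1679503 + 896341)/(874 - 1*(-287)) = 3621371*(1/3239426) + 2575844/(874 + 287) = 3621371/3239426 + 2575844/1161 = 8348460437275/3760973586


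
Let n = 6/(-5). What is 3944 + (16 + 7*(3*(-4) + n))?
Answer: 19338/5 ≈ 3867.6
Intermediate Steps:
n = -6/5 (n = 6*(-1/5) = -6/5 ≈ -1.2000)
3944 + (16 + 7*(3*(-4) + n)) = 3944 + (16 + 7*(3*(-4) - 6/5)) = 3944 + (16 + 7*(-12 - 6/5)) = 3944 + (16 + 7*(-66/5)) = 3944 + (16 - 462/5) = 3944 - 382/5 = 19338/5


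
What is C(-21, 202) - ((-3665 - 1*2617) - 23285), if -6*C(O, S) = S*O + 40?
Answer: 90802/3 ≈ 30267.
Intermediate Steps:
C(O, S) = -20/3 - O*S/6 (C(O, S) = -(S*O + 40)/6 = -(O*S + 40)/6 = -(40 + O*S)/6 = -20/3 - O*S/6)
C(-21, 202) - ((-3665 - 1*2617) - 23285) = (-20/3 - ⅙*(-21)*202) - ((-3665 - 1*2617) - 23285) = (-20/3 + 707) - ((-3665 - 2617) - 23285) = 2101/3 - (-6282 - 23285) = 2101/3 - 1*(-29567) = 2101/3 + 29567 = 90802/3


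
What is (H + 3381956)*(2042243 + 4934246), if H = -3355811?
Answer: 182400304905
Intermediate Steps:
(H + 3381956)*(2042243 + 4934246) = (-3355811 + 3381956)*(2042243 + 4934246) = 26145*6976489 = 182400304905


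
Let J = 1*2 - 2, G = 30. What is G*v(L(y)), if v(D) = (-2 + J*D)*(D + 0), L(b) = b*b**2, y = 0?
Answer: 0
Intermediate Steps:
J = 0 (J = 2 - 2 = 0)
L(b) = b**3
v(D) = -2*D (v(D) = (-2 + 0*D)*(D + 0) = (-2 + 0)*D = -2*D)
G*v(L(y)) = 30*(-2*0**3) = 30*(-2*0) = 30*0 = 0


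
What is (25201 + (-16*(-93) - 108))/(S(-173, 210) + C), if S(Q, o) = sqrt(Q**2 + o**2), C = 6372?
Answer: 169374132/40528355 - 26581*sqrt(74029)/40528355 ≈ 4.0007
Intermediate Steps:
(25201 + (-16*(-93) - 108))/(S(-173, 210) + C) = (25201 + (-16*(-93) - 108))/(sqrt((-173)**2 + 210**2) + 6372) = (25201 + (1488 - 108))/(sqrt(29929 + 44100) + 6372) = (25201 + 1380)/(sqrt(74029) + 6372) = 26581/(6372 + sqrt(74029))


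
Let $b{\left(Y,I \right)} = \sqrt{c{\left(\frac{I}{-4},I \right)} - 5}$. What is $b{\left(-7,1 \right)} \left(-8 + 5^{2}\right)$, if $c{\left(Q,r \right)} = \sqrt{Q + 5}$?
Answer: $\frac{17 \sqrt{-20 + 2 \sqrt{19}}}{2} \approx 28.551 i$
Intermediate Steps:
$c{\left(Q,r \right)} = \sqrt{5 + Q}$
$b{\left(Y,I \right)} = \sqrt{-5 + \sqrt{5 - \frac{I}{4}}}$ ($b{\left(Y,I \right)} = \sqrt{\sqrt{5 + \frac{I}{-4}} - 5} = \sqrt{\sqrt{5 + I \left(- \frac{1}{4}\right)} - 5} = \sqrt{\sqrt{5 - \frac{I}{4}} - 5} = \sqrt{-5 + \sqrt{5 - \frac{I}{4}}}$)
$b{\left(-7,1 \right)} \left(-8 + 5^{2}\right) = \frac{\sqrt{-20 + 2 \sqrt{20 - 1}}}{2} \left(-8 + 5^{2}\right) = \frac{\sqrt{-20 + 2 \sqrt{20 - 1}}}{2} \left(-8 + 25\right) = \frac{\sqrt{-20 + 2 \sqrt{19}}}{2} \cdot 17 = \frac{17 \sqrt{-20 + 2 \sqrt{19}}}{2}$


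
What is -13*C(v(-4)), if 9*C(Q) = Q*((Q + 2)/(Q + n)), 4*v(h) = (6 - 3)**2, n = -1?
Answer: -221/20 ≈ -11.050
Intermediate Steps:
v(h) = 9/4 (v(h) = (6 - 3)**2/4 = (1/4)*3**2 = (1/4)*9 = 9/4)
C(Q) = Q*(2 + Q)/(9*(-1 + Q)) (C(Q) = (Q*((Q + 2)/(Q - 1)))/9 = (Q*((2 + Q)/(-1 + Q)))/9 = (Q*(2 + Q)/(-1 + Q))/9 = Q*(2 + Q)/(9*(-1 + Q)))
-13*C(v(-4)) = -13*9*(2 + 9/4)/(9*4*(-1 + 9/4)) = -13*9*17/(9*4*5/4*4) = -13*9*4*17/(9*4*5*4) = -13*17/20 = -221/20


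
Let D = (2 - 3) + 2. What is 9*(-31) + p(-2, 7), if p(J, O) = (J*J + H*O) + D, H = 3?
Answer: -253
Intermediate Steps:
D = 1 (D = -1 + 2 = 1)
p(J, O) = 1 + J**2 + 3*O (p(J, O) = (J*J + 3*O) + 1 = (J**2 + 3*O) + 1 = 1 + J**2 + 3*O)
9*(-31) + p(-2, 7) = 9*(-31) + (1 + (-2)**2 + 3*7) = -279 + (1 + 4 + 21) = -279 + 26 = -253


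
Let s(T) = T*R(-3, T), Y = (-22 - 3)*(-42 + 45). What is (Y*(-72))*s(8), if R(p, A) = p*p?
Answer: 388800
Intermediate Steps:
Y = -75 (Y = -25*3 = -75)
R(p, A) = p²
s(T) = 9*T (s(T) = T*(-3)² = T*9 = 9*T)
(Y*(-72))*s(8) = (-75*(-72))*(9*8) = 5400*72 = 388800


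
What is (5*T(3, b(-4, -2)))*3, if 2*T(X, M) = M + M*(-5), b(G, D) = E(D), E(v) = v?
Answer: 60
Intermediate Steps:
b(G, D) = D
T(X, M) = -2*M (T(X, M) = (M + M*(-5))/2 = (M - 5*M)/2 = (-4*M)/2 = -2*M)
(5*T(3, b(-4, -2)))*3 = (5*(-2*(-2)))*3 = (5*4)*3 = 20*3 = 60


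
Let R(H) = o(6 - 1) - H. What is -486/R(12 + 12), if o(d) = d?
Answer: 486/19 ≈ 25.579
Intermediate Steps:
R(H) = 5 - H (R(H) = (6 - 1) - H = 5 - H)
-486/R(12 + 12) = -486/(5 - (12 + 12)) = -486/(5 - 1*24) = -486/(5 - 24) = -486/(-19) = -486*(-1/19) = 486/19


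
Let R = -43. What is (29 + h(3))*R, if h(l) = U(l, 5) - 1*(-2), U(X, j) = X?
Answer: -1462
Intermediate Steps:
h(l) = 2 + l (h(l) = l - 1*(-2) = l + 2 = 2 + l)
(29 + h(3))*R = (29 + (2 + 3))*(-43) = (29 + 5)*(-43) = 34*(-43) = -1462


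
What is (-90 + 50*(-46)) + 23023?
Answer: 20633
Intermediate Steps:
(-90 + 50*(-46)) + 23023 = (-90 - 2300) + 23023 = -2390 + 23023 = 20633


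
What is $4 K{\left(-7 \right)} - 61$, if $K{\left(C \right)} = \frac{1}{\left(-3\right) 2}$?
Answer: $- \frac{185}{3} \approx -61.667$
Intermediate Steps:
$K{\left(C \right)} = - \frac{1}{6}$ ($K{\left(C \right)} = \frac{1}{-6} = - \frac{1}{6}$)
$4 K{\left(-7 \right)} - 61 = 4 \left(- \frac{1}{6}\right) - 61 = - \frac{2}{3} - 61 = - \frac{185}{3}$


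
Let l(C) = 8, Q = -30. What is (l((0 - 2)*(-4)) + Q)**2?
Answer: 484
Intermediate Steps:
(l((0 - 2)*(-4)) + Q)**2 = (8 - 30)**2 = (-22)**2 = 484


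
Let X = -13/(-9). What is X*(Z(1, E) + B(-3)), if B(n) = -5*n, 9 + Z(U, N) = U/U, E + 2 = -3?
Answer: 91/9 ≈ 10.111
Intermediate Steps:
E = -5 (E = -2 - 3 = -5)
Z(U, N) = -8 (Z(U, N) = -9 + U/U = -9 + 1 = -8)
X = 13/9 (X = -13*(-⅑) = 13/9 ≈ 1.4444)
X*(Z(1, E) + B(-3)) = 13*(-8 - 5*(-3))/9 = 13*(-8 + 15)/9 = (13/9)*7 = 91/9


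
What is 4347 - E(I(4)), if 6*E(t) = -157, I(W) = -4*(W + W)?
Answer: 26239/6 ≈ 4373.2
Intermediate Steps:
I(W) = -8*W
E(t) = -157/6 (E(t) = (1/6)*(-157) = -157/6)
4347 - E(I(4)) = 4347 - 1*(-157/6) = 4347 + 157/6 = 26239/6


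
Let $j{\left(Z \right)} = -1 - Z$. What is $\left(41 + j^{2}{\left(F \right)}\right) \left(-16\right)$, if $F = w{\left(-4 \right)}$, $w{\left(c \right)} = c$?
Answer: $-800$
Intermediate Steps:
$F = -4$
$\left(41 + j^{2}{\left(F \right)}\right) \left(-16\right) = \left(41 + \left(-1 - -4\right)^{2}\right) \left(-16\right) = \left(41 + \left(-1 + 4\right)^{2}\right) \left(-16\right) = \left(41 + 3^{2}\right) \left(-16\right) = \left(41 + 9\right) \left(-16\right) = 50 \left(-16\right) = -800$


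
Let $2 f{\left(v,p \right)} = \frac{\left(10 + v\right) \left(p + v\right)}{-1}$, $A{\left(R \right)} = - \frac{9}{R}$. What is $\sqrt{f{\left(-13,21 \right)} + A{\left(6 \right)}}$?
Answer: $\frac{\sqrt{42}}{2} \approx 3.2404$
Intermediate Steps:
$f{\left(v,p \right)} = - \frac{\left(10 + v\right) \left(p + v\right)}{2}$ ($f{\left(v,p \right)} = \frac{\left(10 + v\right) \left(p + v\right) \frac{1}{-1}}{2} = \frac{\left(10 + v\right) \left(p + v\right) \left(-1\right)}{2} = \frac{\left(-1\right) \left(10 + v\right) \left(p + v\right)}{2} = - \frac{\left(10 + v\right) \left(p + v\right)}{2}$)
$\sqrt{f{\left(-13,21 \right)} + A{\left(6 \right)}} = \sqrt{\left(\left(-5\right) 21 - -65 - \frac{\left(-13\right)^{2}}{2} - \frac{21}{2} \left(-13\right)\right) - \frac{9}{6}} = \sqrt{\left(-105 + 65 - \frac{169}{2} + \frac{273}{2}\right) - \frac{3}{2}} = \sqrt{12 - \frac{3}{2}} = \sqrt{\frac{21}{2}} = \frac{\sqrt{42}}{2}$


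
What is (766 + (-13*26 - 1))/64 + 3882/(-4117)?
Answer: 1509511/263488 ≈ 5.7290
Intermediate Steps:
(766 + (-13*26 - 1))/64 + 3882/(-4117) = (766 + (-338 - 1))*(1/64) + 3882*(-1/4117) = (766 - 339)*(1/64) - 3882/4117 = 427*(1/64) - 3882/4117 = 427/64 - 3882/4117 = 1509511/263488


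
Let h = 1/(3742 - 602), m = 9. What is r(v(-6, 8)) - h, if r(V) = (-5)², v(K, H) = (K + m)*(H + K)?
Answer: 78499/3140 ≈ 25.000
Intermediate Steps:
v(K, H) = (9 + K)*(H + K) (v(K, H) = (K + 9)*(H + K) = (9 + K)*(H + K))
r(V) = 25
h = 1/3140 ≈ 0.00031847
r(v(-6, 8)) - h = 25 - 1*1/3140 = 25 - 1/3140 = 78499/3140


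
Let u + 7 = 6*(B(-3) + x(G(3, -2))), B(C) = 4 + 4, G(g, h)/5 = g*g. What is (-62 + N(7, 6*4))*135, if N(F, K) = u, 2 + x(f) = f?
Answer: 31995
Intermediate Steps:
G(g, h) = 5*g**2 (G(g, h) = 5*(g*g) = 5*g**2)
B(C) = 8
x(f) = -2 + f
u = 299 (u = -7 + 6*(8 + (-2 + 5*3**2)) = -7 + 6*(8 + (-2 + 5*9)) = -7 + 6*(8 + (-2 + 45)) = -7 + 6*(8 + 43) = -7 + 6*51 = -7 + 306 = 299)
N(F, K) = 299
(-62 + N(7, 6*4))*135 = (-62 + 299)*135 = 237*135 = 31995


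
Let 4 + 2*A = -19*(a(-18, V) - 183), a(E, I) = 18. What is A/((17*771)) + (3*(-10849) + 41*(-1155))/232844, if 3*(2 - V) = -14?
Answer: -170689558/762971577 ≈ -0.22372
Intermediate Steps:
V = 20/3 (V = 2 - ⅓*(-14) = 2 + 14/3 = 20/3 ≈ 6.6667)
A = 3131/2 (A = -2 + (-19*(18 - 183))/2 = -2 + (-19*(-165))/2 = -2 + (-1*(-3135))/2 = -2 + (½)*3135 = -2 + 3135/2 = 3131/2 ≈ 1565.5)
A/((17*771)) + (3*(-10849) + 41*(-1155))/232844 = 3131/(2*((17*771))) + (3*(-10849) + 41*(-1155))/232844 = (3131/2)/13107 + (-32547 - 47355)*(1/232844) = (3131/2)*(1/13107) - 79902*1/232844 = 3131/26214 - 39951/116422 = -170689558/762971577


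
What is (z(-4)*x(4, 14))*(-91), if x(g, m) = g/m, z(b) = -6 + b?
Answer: 260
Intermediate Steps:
(z(-4)*x(4, 14))*(-91) = ((-6 - 4)*(4/14))*(-91) = -40/14*(-91) = -10*2/7*(-91) = -20/7*(-91) = 260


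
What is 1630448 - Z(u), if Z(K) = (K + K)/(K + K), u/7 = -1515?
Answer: 1630447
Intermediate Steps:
u = -10605 (u = 7*(-1515) = -10605)
Z(K) = 1 (Z(K) = (2*K)/((2*K)) = (2*K)*(1/(2*K)) = 1)
1630448 - Z(u) = 1630448 - 1*1 = 1630448 - 1 = 1630447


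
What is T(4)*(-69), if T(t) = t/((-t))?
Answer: 69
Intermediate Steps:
T(t) = -1 (T(t) = t*(-1/t) = -1)
T(4)*(-69) = -1*(-69) = 69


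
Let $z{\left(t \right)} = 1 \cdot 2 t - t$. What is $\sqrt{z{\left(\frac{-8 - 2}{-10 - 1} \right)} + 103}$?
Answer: $\frac{3 \sqrt{1397}}{11} \approx 10.194$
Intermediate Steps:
$z{\left(t \right)} = t$ ($z{\left(t \right)} = 2 t - t = t$)
$\sqrt{z{\left(\frac{-8 - 2}{-10 - 1} \right)} + 103} = \sqrt{\frac{-8 - 2}{-10 - 1} + 103} = \sqrt{- \frac{10}{-11} + 103} = \sqrt{\left(-10\right) \left(- \frac{1}{11}\right) + 103} = \sqrt{\frac{10}{11} + 103} = \sqrt{\frac{1143}{11}} = \frac{3 \sqrt{1397}}{11}$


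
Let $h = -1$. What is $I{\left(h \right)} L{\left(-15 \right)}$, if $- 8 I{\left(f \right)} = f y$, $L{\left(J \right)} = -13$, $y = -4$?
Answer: $\frac{13}{2} \approx 6.5$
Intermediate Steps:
$I{\left(f \right)} = \frac{f}{2}$ ($I{\left(f \right)} = - \frac{f \left(-4\right)}{8} = - \frac{\left(-4\right) f}{8} = \frac{f}{2}$)
$I{\left(h \right)} L{\left(-15 \right)} = \frac{1}{2} \left(-1\right) \left(-13\right) = \left(- \frac{1}{2}\right) \left(-13\right) = \frac{13}{2}$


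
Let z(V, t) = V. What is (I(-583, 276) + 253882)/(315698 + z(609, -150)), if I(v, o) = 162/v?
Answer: 148013044/184406981 ≈ 0.80264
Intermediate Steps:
(I(-583, 276) + 253882)/(315698 + z(609, -150)) = (162/(-583) + 253882)/(315698 + 609) = (162*(-1/583) + 253882)/316307 = (-162/583 + 253882)*(1/316307) = (148013044/583)*(1/316307) = 148013044/184406981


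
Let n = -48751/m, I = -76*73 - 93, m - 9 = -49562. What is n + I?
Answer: -279479722/49553 ≈ -5640.0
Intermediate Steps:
m = -49553 (m = 9 - 49562 = -49553)
I = -5641 (I = -5548 - 93 = -5641)
n = 48751/49553 (n = -48751/(-49553) = -48751*(-1/49553) = 48751/49553 ≈ 0.98382)
n + I = 48751/49553 - 5641 = -279479722/49553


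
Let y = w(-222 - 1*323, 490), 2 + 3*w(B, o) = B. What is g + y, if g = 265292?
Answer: 795329/3 ≈ 2.6511e+5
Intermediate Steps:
w(B, o) = -2/3 + B/3
y = -547/3 (y = -2/3 + (-222 - 1*323)/3 = -2/3 + (-222 - 323)/3 = -2/3 + (1/3)*(-545) = -2/3 - 545/3 = -547/3 ≈ -182.33)
g + y = 265292 - 547/3 = 795329/3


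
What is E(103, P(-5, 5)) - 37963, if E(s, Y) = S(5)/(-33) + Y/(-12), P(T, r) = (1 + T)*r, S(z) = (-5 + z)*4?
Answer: -113884/3 ≈ -37961.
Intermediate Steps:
S(z) = -20 + 4*z
P(T, r) = r*(1 + T)
E(s, Y) = -Y/12 (E(s, Y) = (-20 + 4*5)/(-33) + Y/(-12) = (-20 + 20)*(-1/33) + Y*(-1/12) = 0*(-1/33) - Y/12 = 0 - Y/12 = -Y/12)
E(103, P(-5, 5)) - 37963 = -5*(1 - 5)/12 - 37963 = -5*(-4)/12 - 37963 = -1/12*(-20) - 37963 = 5/3 - 37963 = -113884/3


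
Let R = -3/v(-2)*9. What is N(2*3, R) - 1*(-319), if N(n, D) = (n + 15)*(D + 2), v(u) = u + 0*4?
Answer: 1289/2 ≈ 644.50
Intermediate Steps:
v(u) = u (v(u) = u + 0 = u)
R = 27/2 (R = -3/(-2)*9 = -3*(-1/2)*9 = (3/2)*9 = 27/2 ≈ 13.500)
N(n, D) = (2 + D)*(15 + n) (N(n, D) = (15 + n)*(2 + D) = (2 + D)*(15 + n))
N(2*3, R) - 1*(-319) = (30 + 2*(2*3) + 15*(27/2) + 27*(2*3)/2) - 1*(-319) = (30 + 2*6 + 405/2 + (27/2)*6) + 319 = (30 + 12 + 405/2 + 81) + 319 = 651/2 + 319 = 1289/2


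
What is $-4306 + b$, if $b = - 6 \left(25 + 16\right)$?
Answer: $-4552$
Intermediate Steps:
$b = -246$ ($b = \left(-6\right) 41 = -246$)
$-4306 + b = -4306 - 246 = -4552$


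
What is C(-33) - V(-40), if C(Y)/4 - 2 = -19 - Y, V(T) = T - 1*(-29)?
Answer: 75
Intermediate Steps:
V(T) = 29 + T (V(T) = T + 29 = 29 + T)
C(Y) = -68 - 4*Y (C(Y) = 8 + 4*(-19 - Y) = 8 + (-76 - 4*Y) = -68 - 4*Y)
C(-33) - V(-40) = (-68 - 4*(-33)) - (29 - 40) = (-68 + 132) - 1*(-11) = 64 + 11 = 75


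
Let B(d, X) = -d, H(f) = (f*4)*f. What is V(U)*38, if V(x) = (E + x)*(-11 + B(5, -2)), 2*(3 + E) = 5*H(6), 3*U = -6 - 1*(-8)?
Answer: -652384/3 ≈ -2.1746e+5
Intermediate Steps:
H(f) = 4*f² (H(f) = (4*f)*f = 4*f²)
U = ⅔ (U = (-6 - 1*(-8))/3 = (-6 + 8)/3 = (⅓)*2 = ⅔ ≈ 0.66667)
E = 357 (E = -3 + (5*(4*6²))/2 = -3 + (5*(4*36))/2 = -3 + (5*144)/2 = -3 + (½)*720 = -3 + 360 = 357)
V(x) = -5712 - 16*x (V(x) = (357 + x)*(-11 - 1*5) = (357 + x)*(-11 - 5) = (357 + x)*(-16) = -5712 - 16*x)
V(U)*38 = (-5712 - 16*⅔)*38 = (-5712 - 32/3)*38 = -17168/3*38 = -652384/3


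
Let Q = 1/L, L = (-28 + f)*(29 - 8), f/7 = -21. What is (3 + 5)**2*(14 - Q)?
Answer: 3292864/3675 ≈ 896.02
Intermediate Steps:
f = -147 (f = 7*(-21) = -147)
L = -3675 (L = (-28 - 147)*(29 - 8) = -175*21 = -3675)
Q = -1/3675 (Q = 1/(-3675) = -1/3675 ≈ -0.00027211)
(3 + 5)**2*(14 - Q) = (3 + 5)**2*(14 - 1*(-1/3675)) = 8**2*(14 + 1/3675) = 64*(51451/3675) = 3292864/3675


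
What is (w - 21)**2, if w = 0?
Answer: 441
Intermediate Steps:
(w - 21)**2 = (0 - 21)**2 = (-21)**2 = 441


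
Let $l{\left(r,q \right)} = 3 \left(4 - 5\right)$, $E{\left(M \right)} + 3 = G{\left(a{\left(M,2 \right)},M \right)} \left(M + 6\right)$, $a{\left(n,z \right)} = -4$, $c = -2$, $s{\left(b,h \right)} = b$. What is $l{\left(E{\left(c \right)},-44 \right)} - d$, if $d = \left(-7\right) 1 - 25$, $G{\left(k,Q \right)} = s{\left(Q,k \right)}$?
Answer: $29$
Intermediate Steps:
$G{\left(k,Q \right)} = Q$
$E{\left(M \right)} = -3 + M \left(6 + M\right)$ ($E{\left(M \right)} = -3 + M \left(M + 6\right) = -3 + M \left(6 + M\right)$)
$l{\left(r,q \right)} = -3$ ($l{\left(r,q \right)} = 3 \left(-1\right) = -3$)
$d = -32$ ($d = -7 - 25 = -32$)
$l{\left(E{\left(c \right)},-44 \right)} - d = -3 - -32 = -3 + 32 = 29$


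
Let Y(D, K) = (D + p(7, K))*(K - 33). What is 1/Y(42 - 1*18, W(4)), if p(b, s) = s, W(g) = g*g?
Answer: -1/680 ≈ -0.0014706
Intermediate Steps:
W(g) = g²
Y(D, K) = (-33 + K)*(D + K) (Y(D, K) = (D + K)*(K - 33) = (D + K)*(-33 + K) = (-33 + K)*(D + K))
1/Y(42 - 1*18, W(4)) = 1/((4²)² - 33*(42 - 1*18) - 33*4² + (42 - 1*18)*4²) = 1/(16² - 33*(42 - 18) - 33*16 + (42 - 18)*16) = 1/(256 - 33*24 - 528 + 24*16) = 1/(256 - 792 - 528 + 384) = 1/(-680) = -1/680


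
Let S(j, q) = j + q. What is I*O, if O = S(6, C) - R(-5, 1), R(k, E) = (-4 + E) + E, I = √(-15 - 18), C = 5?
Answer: 13*I*√33 ≈ 74.679*I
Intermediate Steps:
I = I*√33 (I = √(-33) = I*√33 ≈ 5.7446*I)
R(k, E) = -4 + 2*E
O = 13 (O = (6 + 5) - (-4 + 2*1) = 11 - (-4 + 2) = 11 - 1*(-2) = 11 + 2 = 13)
I*O = (I*√33)*13 = 13*I*√33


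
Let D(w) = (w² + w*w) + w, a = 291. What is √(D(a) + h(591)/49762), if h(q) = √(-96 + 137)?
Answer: √(420104368424532 + 49762*√41)/49762 ≈ 411.89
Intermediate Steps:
h(q) = √41
D(w) = w + 2*w² (D(w) = (w² + w²) + w = 2*w² + w = w + 2*w²)
√(D(a) + h(591)/49762) = √(291*(1 + 2*291) + √41/49762) = √(291*(1 + 582) + √41*(1/49762)) = √(291*583 + √41/49762) = √(169653 + √41/49762)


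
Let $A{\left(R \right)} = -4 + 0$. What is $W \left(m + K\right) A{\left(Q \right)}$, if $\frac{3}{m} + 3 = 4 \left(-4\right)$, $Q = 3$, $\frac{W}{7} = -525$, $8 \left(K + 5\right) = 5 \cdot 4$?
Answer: $- \frac{742350}{19} \approx -39071.0$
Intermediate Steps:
$K = - \frac{5}{2}$ ($K = -5 + \frac{5 \cdot 4}{8} = -5 + \frac{1}{8} \cdot 20 = -5 + \frac{5}{2} = - \frac{5}{2} \approx -2.5$)
$W = -3675$ ($W = 7 \left(-525\right) = -3675$)
$A{\left(R \right)} = -4$
$m = - \frac{3}{19}$ ($m = \frac{3}{-3 + 4 \left(-4\right)} = \frac{3}{-3 - 16} = \frac{3}{-19} = 3 \left(- \frac{1}{19}\right) = - \frac{3}{19} \approx -0.15789$)
$W \left(m + K\right) A{\left(Q \right)} = - 3675 \left(- \frac{3}{19} - \frac{5}{2}\right) \left(-4\right) = - 3675 \left(\left(- \frac{101}{38}\right) \left(-4\right)\right) = \left(-3675\right) \frac{202}{19} = - \frac{742350}{19}$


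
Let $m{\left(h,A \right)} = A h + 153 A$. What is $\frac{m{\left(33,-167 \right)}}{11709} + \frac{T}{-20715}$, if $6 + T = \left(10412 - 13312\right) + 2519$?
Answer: $- \frac{70990883}{26950215} \approx -2.6341$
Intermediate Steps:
$T = -387$ ($T = -6 + \left(\left(10412 - 13312\right) + 2519\right) = -6 + \left(-2900 + 2519\right) = -6 - 381 = -387$)
$m{\left(h,A \right)} = 153 A + A h$
$\frac{m{\left(33,-167 \right)}}{11709} + \frac{T}{-20715} = \frac{\left(-167\right) \left(153 + 33\right)}{11709} - \frac{387}{-20715} = \left(-167\right) 186 \cdot \frac{1}{11709} - - \frac{129}{6905} = \left(-31062\right) \frac{1}{11709} + \frac{129}{6905} = - \frac{10354}{3903} + \frac{129}{6905} = - \frac{70990883}{26950215}$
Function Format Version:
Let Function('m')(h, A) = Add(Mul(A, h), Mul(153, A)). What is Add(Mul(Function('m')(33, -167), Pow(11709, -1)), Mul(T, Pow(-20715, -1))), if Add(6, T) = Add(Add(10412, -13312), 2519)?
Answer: Rational(-70990883, 26950215) ≈ -2.6341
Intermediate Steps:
T = -387 (T = Add(-6, Add(Add(10412, -13312), 2519)) = Add(-6, Add(-2900, 2519)) = Add(-6, -381) = -387)
Function('m')(h, A) = Add(Mul(153, A), Mul(A, h))
Add(Mul(Function('m')(33, -167), Pow(11709, -1)), Mul(T, Pow(-20715, -1))) = Add(Mul(Mul(-167, Add(153, 33)), Pow(11709, -1)), Mul(-387, Pow(-20715, -1))) = Add(Mul(Mul(-167, 186), Rational(1, 11709)), Mul(-387, Rational(-1, 20715))) = Add(Mul(-31062, Rational(1, 11709)), Rational(129, 6905)) = Add(Rational(-10354, 3903), Rational(129, 6905)) = Rational(-70990883, 26950215)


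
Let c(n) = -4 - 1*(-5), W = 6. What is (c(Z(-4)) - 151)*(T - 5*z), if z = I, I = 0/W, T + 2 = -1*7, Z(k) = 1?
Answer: 1350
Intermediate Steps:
T = -9 (T = -2 - 1*7 = -2 - 7 = -9)
c(n) = 1 (c(n) = -4 + 5 = 1)
I = 0 (I = 0/6 = 0*(⅙) = 0)
z = 0
(c(Z(-4)) - 151)*(T - 5*z) = (1 - 151)*(-9 - 5*0) = -150*(-9 + 0) = -150*(-9) = 1350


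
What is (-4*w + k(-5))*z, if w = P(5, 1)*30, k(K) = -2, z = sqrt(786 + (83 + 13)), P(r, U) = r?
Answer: -12642*sqrt(2) ≈ -17879.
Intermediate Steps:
z = 21*sqrt(2) (z = sqrt(786 + 96) = sqrt(882) = 21*sqrt(2) ≈ 29.698)
w = 150 (w = 5*30 = 150)
(-4*w + k(-5))*z = (-4*150 - 2)*(21*sqrt(2)) = (-600 - 2)*(21*sqrt(2)) = -12642*sqrt(2)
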